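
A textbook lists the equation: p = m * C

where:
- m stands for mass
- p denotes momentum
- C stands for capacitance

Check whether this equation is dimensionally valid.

No

m (mass) has dimensions [M].
p (momentum) has dimensions [L M T^-1].
C (capacitance) has dimensions [I^2 L^-2 M^-1 T^4].

Left side: [L M T^-1]
Right side: [I^2 L^-2 T^4]

The two sides have different dimensions, so the equation is NOT dimensionally consistent.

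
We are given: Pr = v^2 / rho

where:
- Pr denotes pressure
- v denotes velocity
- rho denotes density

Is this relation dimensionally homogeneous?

No

Pr (pressure) has dimensions [L^-1 M T^-2].
v (velocity) has dimensions [L T^-1].
rho (density) has dimensions [L^-3 M].

Left side: [L^-1 M T^-2]
Right side: [L^5 M^-1 T^-2]

The two sides have different dimensions, so the equation is NOT dimensionally consistent.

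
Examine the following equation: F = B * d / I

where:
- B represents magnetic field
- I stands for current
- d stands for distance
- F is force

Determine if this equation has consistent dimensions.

No

B (magnetic field) has dimensions [I^-1 M T^-2].
I (current) has dimensions [I].
d (distance) has dimensions [L].
F (force) has dimensions [L M T^-2].

Left side: [L M T^-2]
Right side: [I^-2 L M T^-2]

The two sides have different dimensions, so the equation is NOT dimensionally consistent.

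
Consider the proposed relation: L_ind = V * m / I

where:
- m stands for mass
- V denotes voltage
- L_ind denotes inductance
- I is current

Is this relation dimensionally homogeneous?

No

m (mass) has dimensions [M].
V (voltage) has dimensions [I^-1 L^2 M T^-3].
L_ind (inductance) has dimensions [I^-2 L^2 M T^-2].
I (current) has dimensions [I].

Left side: [I^-2 L^2 M T^-2]
Right side: [I^-2 L^2 M^2 T^-3]

The two sides have different dimensions, so the equation is NOT dimensionally consistent.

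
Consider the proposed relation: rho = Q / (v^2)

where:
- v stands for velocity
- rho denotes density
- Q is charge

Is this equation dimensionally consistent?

No

v (velocity) has dimensions [L T^-1].
rho (density) has dimensions [L^-3 M].
Q (charge) has dimensions [I T].

Left side: [L^-3 M]
Right side: [I L^-2 T^3]

The two sides have different dimensions, so the equation is NOT dimensionally consistent.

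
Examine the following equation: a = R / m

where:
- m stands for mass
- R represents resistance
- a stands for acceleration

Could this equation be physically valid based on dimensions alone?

No

m (mass) has dimensions [M].
R (resistance) has dimensions [I^-2 L^2 M T^-3].
a (acceleration) has dimensions [L T^-2].

Left side: [L T^-2]
Right side: [I^-2 L^2 T^-3]

The two sides have different dimensions, so the equation is NOT dimensionally consistent.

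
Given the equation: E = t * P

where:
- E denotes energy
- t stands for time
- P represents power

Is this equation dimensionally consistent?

Yes

E (energy) has dimensions [L^2 M T^-2].
t (time) has dimensions [T].
P (power) has dimensions [L^2 M T^-3].

Left side: [L^2 M T^-2]
Right side: [L^2 M T^-2]

Both sides have the same dimensions, so the equation is dimensionally consistent.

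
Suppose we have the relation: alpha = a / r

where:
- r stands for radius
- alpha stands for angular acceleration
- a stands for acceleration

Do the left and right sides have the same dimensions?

Yes

r (radius) has dimensions [L].
alpha (angular acceleration) has dimensions [T^-2].
a (acceleration) has dimensions [L T^-2].

Left side: [T^-2]
Right side: [T^-2]

Both sides have the same dimensions, so the equation is dimensionally consistent.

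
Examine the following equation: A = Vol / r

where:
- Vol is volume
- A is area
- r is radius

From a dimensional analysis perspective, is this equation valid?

Yes

Vol (volume) has dimensions [L^3].
A (area) has dimensions [L^2].
r (radius) has dimensions [L].

Left side: [L^2]
Right side: [L^2]

Both sides have the same dimensions, so the equation is dimensionally consistent.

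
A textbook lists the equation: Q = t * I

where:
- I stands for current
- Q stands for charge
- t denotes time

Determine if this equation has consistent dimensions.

Yes

I (current) has dimensions [I].
Q (charge) has dimensions [I T].
t (time) has dimensions [T].

Left side: [I T]
Right side: [I T]

Both sides have the same dimensions, so the equation is dimensionally consistent.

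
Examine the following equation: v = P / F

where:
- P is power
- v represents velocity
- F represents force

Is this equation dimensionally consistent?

Yes

P (power) has dimensions [L^2 M T^-3].
v (velocity) has dimensions [L T^-1].
F (force) has dimensions [L M T^-2].

Left side: [L T^-1]
Right side: [L T^-1]

Both sides have the same dimensions, so the equation is dimensionally consistent.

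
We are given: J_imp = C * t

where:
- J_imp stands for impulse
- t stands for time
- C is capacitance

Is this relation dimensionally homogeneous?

No

J_imp (impulse) has dimensions [L M T^-1].
t (time) has dimensions [T].
C (capacitance) has dimensions [I^2 L^-2 M^-1 T^4].

Left side: [L M T^-1]
Right side: [I^2 L^-2 M^-1 T^5]

The two sides have different dimensions, so the equation is NOT dimensionally consistent.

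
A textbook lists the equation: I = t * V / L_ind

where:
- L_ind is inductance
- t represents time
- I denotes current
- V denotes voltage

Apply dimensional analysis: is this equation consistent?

Yes

L_ind (inductance) has dimensions [I^-2 L^2 M T^-2].
t (time) has dimensions [T].
I (current) has dimensions [I].
V (voltage) has dimensions [I^-1 L^2 M T^-3].

Left side: [I]
Right side: [I]

Both sides have the same dimensions, so the equation is dimensionally consistent.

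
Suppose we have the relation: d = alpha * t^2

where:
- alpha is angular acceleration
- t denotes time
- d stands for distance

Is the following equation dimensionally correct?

No

alpha (angular acceleration) has dimensions [T^-2].
t (time) has dimensions [T].
d (distance) has dimensions [L].

Left side: [L]
Right side: [dimensionless]

The two sides have different dimensions, so the equation is NOT dimensionally consistent.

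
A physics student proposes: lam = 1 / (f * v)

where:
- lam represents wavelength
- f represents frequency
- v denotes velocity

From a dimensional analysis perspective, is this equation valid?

No

lam (wavelength) has dimensions [L].
f (frequency) has dimensions [T^-1].
v (velocity) has dimensions [L T^-1].

Left side: [L]
Right side: [L^-1 T^2]

The two sides have different dimensions, so the equation is NOT dimensionally consistent.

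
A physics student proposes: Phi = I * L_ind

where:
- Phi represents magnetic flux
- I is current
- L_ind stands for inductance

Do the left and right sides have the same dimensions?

Yes

Phi (magnetic flux) has dimensions [I^-1 L^2 M T^-2].
I (current) has dimensions [I].
L_ind (inductance) has dimensions [I^-2 L^2 M T^-2].

Left side: [I^-1 L^2 M T^-2]
Right side: [I^-1 L^2 M T^-2]

Both sides have the same dimensions, so the equation is dimensionally consistent.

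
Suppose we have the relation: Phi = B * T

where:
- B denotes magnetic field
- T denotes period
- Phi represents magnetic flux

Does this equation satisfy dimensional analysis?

No

B (magnetic field) has dimensions [I^-1 M T^-2].
T (period) has dimensions [T].
Phi (magnetic flux) has dimensions [I^-1 L^2 M T^-2].

Left side: [I^-1 L^2 M T^-2]
Right side: [I^-1 M T^-1]

The two sides have different dimensions, so the equation is NOT dimensionally consistent.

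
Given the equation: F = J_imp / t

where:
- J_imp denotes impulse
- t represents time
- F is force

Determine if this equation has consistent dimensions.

Yes

J_imp (impulse) has dimensions [L M T^-1].
t (time) has dimensions [T].
F (force) has dimensions [L M T^-2].

Left side: [L M T^-2]
Right side: [L M T^-2]

Both sides have the same dimensions, so the equation is dimensionally consistent.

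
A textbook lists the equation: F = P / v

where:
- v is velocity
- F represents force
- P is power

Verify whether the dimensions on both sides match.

Yes

v (velocity) has dimensions [L T^-1].
F (force) has dimensions [L M T^-2].
P (power) has dimensions [L^2 M T^-3].

Left side: [L M T^-2]
Right side: [L M T^-2]

Both sides have the same dimensions, so the equation is dimensionally consistent.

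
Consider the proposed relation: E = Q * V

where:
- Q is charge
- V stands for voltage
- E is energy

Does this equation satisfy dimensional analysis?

Yes

Q (charge) has dimensions [I T].
V (voltage) has dimensions [I^-1 L^2 M T^-3].
E (energy) has dimensions [L^2 M T^-2].

Left side: [L^2 M T^-2]
Right side: [L^2 M T^-2]

Both sides have the same dimensions, so the equation is dimensionally consistent.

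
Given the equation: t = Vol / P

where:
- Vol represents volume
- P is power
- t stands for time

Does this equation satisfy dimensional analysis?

No

Vol (volume) has dimensions [L^3].
P (power) has dimensions [L^2 M T^-3].
t (time) has dimensions [T].

Left side: [T]
Right side: [L M^-1 T^3]

The two sides have different dimensions, so the equation is NOT dimensionally consistent.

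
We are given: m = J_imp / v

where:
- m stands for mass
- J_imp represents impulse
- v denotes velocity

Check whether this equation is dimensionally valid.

Yes

m (mass) has dimensions [M].
J_imp (impulse) has dimensions [L M T^-1].
v (velocity) has dimensions [L T^-1].

Left side: [M]
Right side: [M]

Both sides have the same dimensions, so the equation is dimensionally consistent.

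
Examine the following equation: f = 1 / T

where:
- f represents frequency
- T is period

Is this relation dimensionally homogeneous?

Yes

f (frequency) has dimensions [T^-1].
T (period) has dimensions [T].

Left side: [T^-1]
Right side: [T^-1]

Both sides have the same dimensions, so the equation is dimensionally consistent.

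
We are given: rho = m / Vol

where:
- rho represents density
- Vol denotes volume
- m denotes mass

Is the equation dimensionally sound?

Yes

rho (density) has dimensions [L^-3 M].
Vol (volume) has dimensions [L^3].
m (mass) has dimensions [M].

Left side: [L^-3 M]
Right side: [L^-3 M]

Both sides have the same dimensions, so the equation is dimensionally consistent.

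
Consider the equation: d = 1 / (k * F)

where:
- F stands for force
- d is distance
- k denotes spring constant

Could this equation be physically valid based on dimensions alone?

No

F (force) has dimensions [L M T^-2].
d (distance) has dimensions [L].
k (spring constant) has dimensions [M T^-2].

Left side: [L]
Right side: [L^-1 M^-2 T^4]

The two sides have different dimensions, so the equation is NOT dimensionally consistent.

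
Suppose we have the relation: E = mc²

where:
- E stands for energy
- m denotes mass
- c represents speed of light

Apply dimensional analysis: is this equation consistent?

Yes

E (energy) has dimensions [L^2 M T^-2].
m (mass) has dimensions [M].
c (speed of light) has dimensions [L T^-1].

Left side: [L^2 M T^-2]
Right side: [L^2 M T^-2]

Both sides have the same dimensions, so the equation is dimensionally consistent.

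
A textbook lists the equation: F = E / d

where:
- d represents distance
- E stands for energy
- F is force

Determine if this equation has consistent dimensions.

Yes

d (distance) has dimensions [L].
E (energy) has dimensions [L^2 M T^-2].
F (force) has dimensions [L M T^-2].

Left side: [L M T^-2]
Right side: [L M T^-2]

Both sides have the same dimensions, so the equation is dimensionally consistent.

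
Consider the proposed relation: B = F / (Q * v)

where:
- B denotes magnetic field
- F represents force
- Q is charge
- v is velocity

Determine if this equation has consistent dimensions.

Yes

B (magnetic field) has dimensions [I^-1 M T^-2].
F (force) has dimensions [L M T^-2].
Q (charge) has dimensions [I T].
v (velocity) has dimensions [L T^-1].

Left side: [I^-1 M T^-2]
Right side: [I^-1 M T^-2]

Both sides have the same dimensions, so the equation is dimensionally consistent.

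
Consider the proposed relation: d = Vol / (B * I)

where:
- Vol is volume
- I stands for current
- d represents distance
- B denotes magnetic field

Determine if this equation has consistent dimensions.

No

Vol (volume) has dimensions [L^3].
I (current) has dimensions [I].
d (distance) has dimensions [L].
B (magnetic field) has dimensions [I^-1 M T^-2].

Left side: [L]
Right side: [L^3 M^-1 T^2]

The two sides have different dimensions, so the equation is NOT dimensionally consistent.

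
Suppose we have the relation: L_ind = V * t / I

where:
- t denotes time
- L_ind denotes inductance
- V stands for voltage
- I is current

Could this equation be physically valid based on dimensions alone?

Yes

t (time) has dimensions [T].
L_ind (inductance) has dimensions [I^-2 L^2 M T^-2].
V (voltage) has dimensions [I^-1 L^2 M T^-3].
I (current) has dimensions [I].

Left side: [I^-2 L^2 M T^-2]
Right side: [I^-2 L^2 M T^-2]

Both sides have the same dimensions, so the equation is dimensionally consistent.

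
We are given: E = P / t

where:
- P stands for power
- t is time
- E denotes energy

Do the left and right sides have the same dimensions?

No

P (power) has dimensions [L^2 M T^-3].
t (time) has dimensions [T].
E (energy) has dimensions [L^2 M T^-2].

Left side: [L^2 M T^-2]
Right side: [L^2 M T^-4]

The two sides have different dimensions, so the equation is NOT dimensionally consistent.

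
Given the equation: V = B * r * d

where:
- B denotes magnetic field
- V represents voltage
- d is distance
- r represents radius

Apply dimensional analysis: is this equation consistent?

No

B (magnetic field) has dimensions [I^-1 M T^-2].
V (voltage) has dimensions [I^-1 L^2 M T^-3].
d (distance) has dimensions [L].
r (radius) has dimensions [L].

Left side: [I^-1 L^2 M T^-3]
Right side: [I^-1 L^2 M T^-2]

The two sides have different dimensions, so the equation is NOT dimensionally consistent.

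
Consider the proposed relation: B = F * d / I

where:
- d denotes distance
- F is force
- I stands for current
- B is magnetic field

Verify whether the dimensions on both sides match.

No

d (distance) has dimensions [L].
F (force) has dimensions [L M T^-2].
I (current) has dimensions [I].
B (magnetic field) has dimensions [I^-1 M T^-2].

Left side: [I^-1 M T^-2]
Right side: [I^-1 L^2 M T^-2]

The two sides have different dimensions, so the equation is NOT dimensionally consistent.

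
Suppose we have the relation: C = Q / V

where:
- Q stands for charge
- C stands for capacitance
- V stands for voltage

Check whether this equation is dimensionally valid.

Yes

Q (charge) has dimensions [I T].
C (capacitance) has dimensions [I^2 L^-2 M^-1 T^4].
V (voltage) has dimensions [I^-1 L^2 M T^-3].

Left side: [I^2 L^-2 M^-1 T^4]
Right side: [I^2 L^-2 M^-1 T^4]

Both sides have the same dimensions, so the equation is dimensionally consistent.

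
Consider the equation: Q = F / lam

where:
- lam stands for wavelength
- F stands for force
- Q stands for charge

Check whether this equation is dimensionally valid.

No

lam (wavelength) has dimensions [L].
F (force) has dimensions [L M T^-2].
Q (charge) has dimensions [I T].

Left side: [I T]
Right side: [M T^-2]

The two sides have different dimensions, so the equation is NOT dimensionally consistent.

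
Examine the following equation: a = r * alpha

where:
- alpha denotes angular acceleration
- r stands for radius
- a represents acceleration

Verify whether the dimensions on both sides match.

Yes

alpha (angular acceleration) has dimensions [T^-2].
r (radius) has dimensions [L].
a (acceleration) has dimensions [L T^-2].

Left side: [L T^-2]
Right side: [L T^-2]

Both sides have the same dimensions, so the equation is dimensionally consistent.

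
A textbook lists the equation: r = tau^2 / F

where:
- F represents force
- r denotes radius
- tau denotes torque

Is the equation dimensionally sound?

No

F (force) has dimensions [L M T^-2].
r (radius) has dimensions [L].
tau (torque) has dimensions [L^2 M T^-2].

Left side: [L]
Right side: [L^3 M T^-2]

The two sides have different dimensions, so the equation is NOT dimensionally consistent.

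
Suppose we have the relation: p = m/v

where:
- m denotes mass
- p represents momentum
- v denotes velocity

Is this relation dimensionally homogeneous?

No

m (mass) has dimensions [M].
p (momentum) has dimensions [L M T^-1].
v (velocity) has dimensions [L T^-1].

Left side: [L M T^-1]
Right side: [L^-1 M T]

The two sides have different dimensions, so the equation is NOT dimensionally consistent.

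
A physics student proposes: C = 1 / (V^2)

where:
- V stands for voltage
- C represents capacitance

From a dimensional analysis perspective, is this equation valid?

No

V (voltage) has dimensions [I^-1 L^2 M T^-3].
C (capacitance) has dimensions [I^2 L^-2 M^-1 T^4].

Left side: [I^2 L^-2 M^-1 T^4]
Right side: [I^2 L^-4 M^-2 T^6]

The two sides have different dimensions, so the equation is NOT dimensionally consistent.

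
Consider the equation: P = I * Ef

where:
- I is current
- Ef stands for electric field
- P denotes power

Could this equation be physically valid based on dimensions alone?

No

I (current) has dimensions [I].
Ef (electric field) has dimensions [I^-1 L M T^-3].
P (power) has dimensions [L^2 M T^-3].

Left side: [L^2 M T^-3]
Right side: [L M T^-3]

The two sides have different dimensions, so the equation is NOT dimensionally consistent.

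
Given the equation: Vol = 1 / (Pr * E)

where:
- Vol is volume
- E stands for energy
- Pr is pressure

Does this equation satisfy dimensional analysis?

No

Vol (volume) has dimensions [L^3].
E (energy) has dimensions [L^2 M T^-2].
Pr (pressure) has dimensions [L^-1 M T^-2].

Left side: [L^3]
Right side: [L^-1 M^-2 T^4]

The two sides have different dimensions, so the equation is NOT dimensionally consistent.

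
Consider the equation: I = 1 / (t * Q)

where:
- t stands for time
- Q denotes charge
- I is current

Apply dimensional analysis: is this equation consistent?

No

t (time) has dimensions [T].
Q (charge) has dimensions [I T].
I (current) has dimensions [I].

Left side: [I]
Right side: [I^-1 T^-2]

The two sides have different dimensions, so the equation is NOT dimensionally consistent.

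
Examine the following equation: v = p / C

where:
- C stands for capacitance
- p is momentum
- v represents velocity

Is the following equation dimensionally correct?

No

C (capacitance) has dimensions [I^2 L^-2 M^-1 T^4].
p (momentum) has dimensions [L M T^-1].
v (velocity) has dimensions [L T^-1].

Left side: [L T^-1]
Right side: [I^-2 L^3 M^2 T^-5]

The two sides have different dimensions, so the equation is NOT dimensionally consistent.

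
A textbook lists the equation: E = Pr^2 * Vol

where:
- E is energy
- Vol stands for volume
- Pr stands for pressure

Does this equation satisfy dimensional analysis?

No

E (energy) has dimensions [L^2 M T^-2].
Vol (volume) has dimensions [L^3].
Pr (pressure) has dimensions [L^-1 M T^-2].

Left side: [L^2 M T^-2]
Right side: [L M^2 T^-4]

The two sides have different dimensions, so the equation is NOT dimensionally consistent.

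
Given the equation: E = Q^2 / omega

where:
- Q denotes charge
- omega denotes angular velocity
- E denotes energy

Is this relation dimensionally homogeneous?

No

Q (charge) has dimensions [I T].
omega (angular velocity) has dimensions [T^-1].
E (energy) has dimensions [L^2 M T^-2].

Left side: [L^2 M T^-2]
Right side: [I^2 T^3]

The two sides have different dimensions, so the equation is NOT dimensionally consistent.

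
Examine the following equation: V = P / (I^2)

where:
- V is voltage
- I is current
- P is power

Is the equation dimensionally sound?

No

V (voltage) has dimensions [I^-1 L^2 M T^-3].
I (current) has dimensions [I].
P (power) has dimensions [L^2 M T^-3].

Left side: [I^-1 L^2 M T^-3]
Right side: [I^-2 L^2 M T^-3]

The two sides have different dimensions, so the equation is NOT dimensionally consistent.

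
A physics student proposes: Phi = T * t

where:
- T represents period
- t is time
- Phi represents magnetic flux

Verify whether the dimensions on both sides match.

No

T (period) has dimensions [T].
t (time) has dimensions [T].
Phi (magnetic flux) has dimensions [I^-1 L^2 M T^-2].

Left side: [I^-1 L^2 M T^-2]
Right side: [T^2]

The two sides have different dimensions, so the equation is NOT dimensionally consistent.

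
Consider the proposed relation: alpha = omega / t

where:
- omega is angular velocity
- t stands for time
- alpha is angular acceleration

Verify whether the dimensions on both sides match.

Yes

omega (angular velocity) has dimensions [T^-1].
t (time) has dimensions [T].
alpha (angular acceleration) has dimensions [T^-2].

Left side: [T^-2]
Right side: [T^-2]

Both sides have the same dimensions, so the equation is dimensionally consistent.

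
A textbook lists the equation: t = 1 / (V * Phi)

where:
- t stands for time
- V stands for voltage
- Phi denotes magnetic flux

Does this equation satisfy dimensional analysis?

No

t (time) has dimensions [T].
V (voltage) has dimensions [I^-1 L^2 M T^-3].
Phi (magnetic flux) has dimensions [I^-1 L^2 M T^-2].

Left side: [T]
Right side: [I^2 L^-4 M^-2 T^5]

The two sides have different dimensions, so the equation is NOT dimensionally consistent.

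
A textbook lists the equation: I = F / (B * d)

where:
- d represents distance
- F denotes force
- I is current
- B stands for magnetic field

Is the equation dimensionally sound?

Yes

d (distance) has dimensions [L].
F (force) has dimensions [L M T^-2].
I (current) has dimensions [I].
B (magnetic field) has dimensions [I^-1 M T^-2].

Left side: [I]
Right side: [I]

Both sides have the same dimensions, so the equation is dimensionally consistent.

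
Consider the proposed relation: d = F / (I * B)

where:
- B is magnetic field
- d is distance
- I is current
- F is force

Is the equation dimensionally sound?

Yes

B (magnetic field) has dimensions [I^-1 M T^-2].
d (distance) has dimensions [L].
I (current) has dimensions [I].
F (force) has dimensions [L M T^-2].

Left side: [L]
Right side: [L]

Both sides have the same dimensions, so the equation is dimensionally consistent.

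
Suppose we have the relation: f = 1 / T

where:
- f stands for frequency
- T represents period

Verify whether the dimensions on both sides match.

Yes

f (frequency) has dimensions [T^-1].
T (period) has dimensions [T].

Left side: [T^-1]
Right side: [T^-1]

Both sides have the same dimensions, so the equation is dimensionally consistent.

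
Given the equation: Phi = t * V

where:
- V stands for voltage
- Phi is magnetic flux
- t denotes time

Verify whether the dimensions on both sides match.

Yes

V (voltage) has dimensions [I^-1 L^2 M T^-3].
Phi (magnetic flux) has dimensions [I^-1 L^2 M T^-2].
t (time) has dimensions [T].

Left side: [I^-1 L^2 M T^-2]
Right side: [I^-1 L^2 M T^-2]

Both sides have the same dimensions, so the equation is dimensionally consistent.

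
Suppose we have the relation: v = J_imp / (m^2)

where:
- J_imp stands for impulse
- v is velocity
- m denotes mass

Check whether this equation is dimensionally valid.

No

J_imp (impulse) has dimensions [L M T^-1].
v (velocity) has dimensions [L T^-1].
m (mass) has dimensions [M].

Left side: [L T^-1]
Right side: [L M^-1 T^-1]

The two sides have different dimensions, so the equation is NOT dimensionally consistent.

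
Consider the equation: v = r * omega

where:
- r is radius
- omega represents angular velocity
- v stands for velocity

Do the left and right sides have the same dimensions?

Yes

r (radius) has dimensions [L].
omega (angular velocity) has dimensions [T^-1].
v (velocity) has dimensions [L T^-1].

Left side: [L T^-1]
Right side: [L T^-1]

Both sides have the same dimensions, so the equation is dimensionally consistent.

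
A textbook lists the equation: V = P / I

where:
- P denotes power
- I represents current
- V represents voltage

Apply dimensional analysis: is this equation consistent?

Yes

P (power) has dimensions [L^2 M T^-3].
I (current) has dimensions [I].
V (voltage) has dimensions [I^-1 L^2 M T^-3].

Left side: [I^-1 L^2 M T^-3]
Right side: [I^-1 L^2 M T^-3]

Both sides have the same dimensions, so the equation is dimensionally consistent.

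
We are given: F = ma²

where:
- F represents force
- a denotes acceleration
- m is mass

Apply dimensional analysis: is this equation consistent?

No

F (force) has dimensions [L M T^-2].
a (acceleration) has dimensions [L T^-2].
m (mass) has dimensions [M].

Left side: [L M T^-2]
Right side: [L^2 M T^-4]

The two sides have different dimensions, so the equation is NOT dimensionally consistent.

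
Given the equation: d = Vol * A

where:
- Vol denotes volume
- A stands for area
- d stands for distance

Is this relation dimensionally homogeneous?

No

Vol (volume) has dimensions [L^3].
A (area) has dimensions [L^2].
d (distance) has dimensions [L].

Left side: [L]
Right side: [L^5]

The two sides have different dimensions, so the equation is NOT dimensionally consistent.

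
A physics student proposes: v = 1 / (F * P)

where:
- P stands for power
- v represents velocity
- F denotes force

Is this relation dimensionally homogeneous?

No

P (power) has dimensions [L^2 M T^-3].
v (velocity) has dimensions [L T^-1].
F (force) has dimensions [L M T^-2].

Left side: [L T^-1]
Right side: [L^-3 M^-2 T^5]

The two sides have different dimensions, so the equation is NOT dimensionally consistent.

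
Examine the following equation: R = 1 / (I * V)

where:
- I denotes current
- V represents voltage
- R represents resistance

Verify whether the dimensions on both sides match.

No

I (current) has dimensions [I].
V (voltage) has dimensions [I^-1 L^2 M T^-3].
R (resistance) has dimensions [I^-2 L^2 M T^-3].

Left side: [I^-2 L^2 M T^-3]
Right side: [L^-2 M^-1 T^3]

The two sides have different dimensions, so the equation is NOT dimensionally consistent.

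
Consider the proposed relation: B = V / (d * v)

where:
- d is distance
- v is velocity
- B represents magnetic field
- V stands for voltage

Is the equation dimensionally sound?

Yes

d (distance) has dimensions [L].
v (velocity) has dimensions [L T^-1].
B (magnetic field) has dimensions [I^-1 M T^-2].
V (voltage) has dimensions [I^-1 L^2 M T^-3].

Left side: [I^-1 M T^-2]
Right side: [I^-1 M T^-2]

Both sides have the same dimensions, so the equation is dimensionally consistent.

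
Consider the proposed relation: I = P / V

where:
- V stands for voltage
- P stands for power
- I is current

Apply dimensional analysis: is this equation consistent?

Yes

V (voltage) has dimensions [I^-1 L^2 M T^-3].
P (power) has dimensions [L^2 M T^-3].
I (current) has dimensions [I].

Left side: [I]
Right side: [I]

Both sides have the same dimensions, so the equation is dimensionally consistent.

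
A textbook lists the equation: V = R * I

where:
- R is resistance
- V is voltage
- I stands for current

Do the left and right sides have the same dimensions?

Yes

R (resistance) has dimensions [I^-2 L^2 M T^-3].
V (voltage) has dimensions [I^-1 L^2 M T^-3].
I (current) has dimensions [I].

Left side: [I^-1 L^2 M T^-3]
Right side: [I^-1 L^2 M T^-3]

Both sides have the same dimensions, so the equation is dimensionally consistent.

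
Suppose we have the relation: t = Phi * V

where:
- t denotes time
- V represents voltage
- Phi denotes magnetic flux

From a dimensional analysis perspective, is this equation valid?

No

t (time) has dimensions [T].
V (voltage) has dimensions [I^-1 L^2 M T^-3].
Phi (magnetic flux) has dimensions [I^-1 L^2 M T^-2].

Left side: [T]
Right side: [I^-2 L^4 M^2 T^-5]

The two sides have different dimensions, so the equation is NOT dimensionally consistent.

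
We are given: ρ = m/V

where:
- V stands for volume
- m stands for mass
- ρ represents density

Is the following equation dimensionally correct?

Yes

V (volume) has dimensions [L^3].
m (mass) has dimensions [M].
ρ (density) has dimensions [L^-3 M].

Left side: [L^-3 M]
Right side: [L^-3 M]

Both sides have the same dimensions, so the equation is dimensionally consistent.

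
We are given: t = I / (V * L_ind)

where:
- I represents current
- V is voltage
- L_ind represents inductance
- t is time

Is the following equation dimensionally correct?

No

I (current) has dimensions [I].
V (voltage) has dimensions [I^-1 L^2 M T^-3].
L_ind (inductance) has dimensions [I^-2 L^2 M T^-2].
t (time) has dimensions [T].

Left side: [T]
Right side: [I^4 L^-4 M^-2 T^5]

The two sides have different dimensions, so the equation is NOT dimensionally consistent.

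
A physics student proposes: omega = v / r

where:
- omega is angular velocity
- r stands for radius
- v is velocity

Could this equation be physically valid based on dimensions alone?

Yes

omega (angular velocity) has dimensions [T^-1].
r (radius) has dimensions [L].
v (velocity) has dimensions [L T^-1].

Left side: [T^-1]
Right side: [T^-1]

Both sides have the same dimensions, so the equation is dimensionally consistent.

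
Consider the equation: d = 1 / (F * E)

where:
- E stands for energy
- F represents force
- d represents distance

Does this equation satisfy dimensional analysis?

No

E (energy) has dimensions [L^2 M T^-2].
F (force) has dimensions [L M T^-2].
d (distance) has dimensions [L].

Left side: [L]
Right side: [L^-3 M^-2 T^4]

The two sides have different dimensions, so the equation is NOT dimensionally consistent.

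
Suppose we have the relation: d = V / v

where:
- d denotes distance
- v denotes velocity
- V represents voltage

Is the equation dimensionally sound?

No

d (distance) has dimensions [L].
v (velocity) has dimensions [L T^-1].
V (voltage) has dimensions [I^-1 L^2 M T^-3].

Left side: [L]
Right side: [I^-1 L M T^-2]

The two sides have different dimensions, so the equation is NOT dimensionally consistent.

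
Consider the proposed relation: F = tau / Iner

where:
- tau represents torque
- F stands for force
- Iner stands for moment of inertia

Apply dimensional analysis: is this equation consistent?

No

tau (torque) has dimensions [L^2 M T^-2].
F (force) has dimensions [L M T^-2].
Iner (moment of inertia) has dimensions [L^2 M].

Left side: [L M T^-2]
Right side: [T^-2]

The two sides have different dimensions, so the equation is NOT dimensionally consistent.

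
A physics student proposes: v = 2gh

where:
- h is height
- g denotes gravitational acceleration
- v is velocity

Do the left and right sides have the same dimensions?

No

h (height) has dimensions [L].
g (gravitational acceleration) has dimensions [L T^-2].
v (velocity) has dimensions [L T^-1].

Left side: [L T^-1]
Right side: [L^2 T^-2]

The two sides have different dimensions, so the equation is NOT dimensionally consistent.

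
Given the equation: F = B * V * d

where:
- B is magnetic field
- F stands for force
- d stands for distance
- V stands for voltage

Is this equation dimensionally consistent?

No

B (magnetic field) has dimensions [I^-1 M T^-2].
F (force) has dimensions [L M T^-2].
d (distance) has dimensions [L].
V (voltage) has dimensions [I^-1 L^2 M T^-3].

Left side: [L M T^-2]
Right side: [I^-2 L^3 M^2 T^-5]

The two sides have different dimensions, so the equation is NOT dimensionally consistent.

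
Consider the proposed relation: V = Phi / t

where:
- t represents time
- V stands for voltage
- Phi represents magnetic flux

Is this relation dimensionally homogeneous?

Yes

t (time) has dimensions [T].
V (voltage) has dimensions [I^-1 L^2 M T^-3].
Phi (magnetic flux) has dimensions [I^-1 L^2 M T^-2].

Left side: [I^-1 L^2 M T^-3]
Right side: [I^-1 L^2 M T^-3]

Both sides have the same dimensions, so the equation is dimensionally consistent.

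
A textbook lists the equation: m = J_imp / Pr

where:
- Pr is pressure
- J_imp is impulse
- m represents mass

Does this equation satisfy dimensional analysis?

No

Pr (pressure) has dimensions [L^-1 M T^-2].
J_imp (impulse) has dimensions [L M T^-1].
m (mass) has dimensions [M].

Left side: [M]
Right side: [L^2 T]

The two sides have different dimensions, so the equation is NOT dimensionally consistent.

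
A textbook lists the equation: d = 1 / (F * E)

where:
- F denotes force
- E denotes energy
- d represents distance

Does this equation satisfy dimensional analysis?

No

F (force) has dimensions [L M T^-2].
E (energy) has dimensions [L^2 M T^-2].
d (distance) has dimensions [L].

Left side: [L]
Right side: [L^-3 M^-2 T^4]

The two sides have different dimensions, so the equation is NOT dimensionally consistent.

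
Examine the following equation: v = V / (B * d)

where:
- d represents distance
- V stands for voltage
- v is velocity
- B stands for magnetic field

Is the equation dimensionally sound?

Yes

d (distance) has dimensions [L].
V (voltage) has dimensions [I^-1 L^2 M T^-3].
v (velocity) has dimensions [L T^-1].
B (magnetic field) has dimensions [I^-1 M T^-2].

Left side: [L T^-1]
Right side: [L T^-1]

Both sides have the same dimensions, so the equation is dimensionally consistent.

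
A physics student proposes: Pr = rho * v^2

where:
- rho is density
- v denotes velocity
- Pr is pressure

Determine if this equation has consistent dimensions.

Yes

rho (density) has dimensions [L^-3 M].
v (velocity) has dimensions [L T^-1].
Pr (pressure) has dimensions [L^-1 M T^-2].

Left side: [L^-1 M T^-2]
Right side: [L^-1 M T^-2]

Both sides have the same dimensions, so the equation is dimensionally consistent.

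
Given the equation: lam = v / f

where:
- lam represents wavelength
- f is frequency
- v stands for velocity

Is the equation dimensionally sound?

Yes

lam (wavelength) has dimensions [L].
f (frequency) has dimensions [T^-1].
v (velocity) has dimensions [L T^-1].

Left side: [L]
Right side: [L]

Both sides have the same dimensions, so the equation is dimensionally consistent.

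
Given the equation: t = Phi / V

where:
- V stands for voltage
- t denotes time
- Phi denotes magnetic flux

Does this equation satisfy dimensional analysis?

Yes

V (voltage) has dimensions [I^-1 L^2 M T^-3].
t (time) has dimensions [T].
Phi (magnetic flux) has dimensions [I^-1 L^2 M T^-2].

Left side: [T]
Right side: [T]

Both sides have the same dimensions, so the equation is dimensionally consistent.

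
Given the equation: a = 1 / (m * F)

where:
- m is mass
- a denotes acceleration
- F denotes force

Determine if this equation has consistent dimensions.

No

m (mass) has dimensions [M].
a (acceleration) has dimensions [L T^-2].
F (force) has dimensions [L M T^-2].

Left side: [L T^-2]
Right side: [L^-1 M^-2 T^2]

The two sides have different dimensions, so the equation is NOT dimensionally consistent.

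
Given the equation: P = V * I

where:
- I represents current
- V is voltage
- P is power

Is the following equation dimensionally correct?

Yes

I (current) has dimensions [I].
V (voltage) has dimensions [I^-1 L^2 M T^-3].
P (power) has dimensions [L^2 M T^-3].

Left side: [L^2 M T^-3]
Right side: [L^2 M T^-3]

Both sides have the same dimensions, so the equation is dimensionally consistent.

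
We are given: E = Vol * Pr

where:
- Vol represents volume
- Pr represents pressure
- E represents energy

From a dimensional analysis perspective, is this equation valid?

Yes

Vol (volume) has dimensions [L^3].
Pr (pressure) has dimensions [L^-1 M T^-2].
E (energy) has dimensions [L^2 M T^-2].

Left side: [L^2 M T^-2]
Right side: [L^2 M T^-2]

Both sides have the same dimensions, so the equation is dimensionally consistent.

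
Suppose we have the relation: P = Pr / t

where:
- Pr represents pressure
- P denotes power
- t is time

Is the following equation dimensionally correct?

No

Pr (pressure) has dimensions [L^-1 M T^-2].
P (power) has dimensions [L^2 M T^-3].
t (time) has dimensions [T].

Left side: [L^2 M T^-3]
Right side: [L^-1 M T^-3]

The two sides have different dimensions, so the equation is NOT dimensionally consistent.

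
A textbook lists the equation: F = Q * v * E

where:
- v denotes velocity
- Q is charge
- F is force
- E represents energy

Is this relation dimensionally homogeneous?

No

v (velocity) has dimensions [L T^-1].
Q (charge) has dimensions [I T].
F (force) has dimensions [L M T^-2].
E (energy) has dimensions [L^2 M T^-2].

Left side: [L M T^-2]
Right side: [I L^3 M T^-2]

The two sides have different dimensions, so the equation is NOT dimensionally consistent.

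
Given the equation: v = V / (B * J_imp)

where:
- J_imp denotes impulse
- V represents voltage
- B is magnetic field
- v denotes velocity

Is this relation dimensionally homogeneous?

No

J_imp (impulse) has dimensions [L M T^-1].
V (voltage) has dimensions [I^-1 L^2 M T^-3].
B (magnetic field) has dimensions [I^-1 M T^-2].
v (velocity) has dimensions [L T^-1].

Left side: [L T^-1]
Right side: [L M^-1]

The two sides have different dimensions, so the equation is NOT dimensionally consistent.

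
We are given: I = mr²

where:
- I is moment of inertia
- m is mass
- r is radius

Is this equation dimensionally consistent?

Yes

I (moment of inertia) has dimensions [L^2 M].
m (mass) has dimensions [M].
r (radius) has dimensions [L].

Left side: [L^2 M]
Right side: [L^2 M]

Both sides have the same dimensions, so the equation is dimensionally consistent.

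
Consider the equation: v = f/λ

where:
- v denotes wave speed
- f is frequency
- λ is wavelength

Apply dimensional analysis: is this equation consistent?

No

v (wave speed) has dimensions [L T^-1].
f (frequency) has dimensions [T^-1].
λ (wavelength) has dimensions [L].

Left side: [L T^-1]
Right side: [L^-1 T^-1]

The two sides have different dimensions, so the equation is NOT dimensionally consistent.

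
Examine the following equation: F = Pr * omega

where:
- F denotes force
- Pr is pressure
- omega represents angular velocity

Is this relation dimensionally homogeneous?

No

F (force) has dimensions [L M T^-2].
Pr (pressure) has dimensions [L^-1 M T^-2].
omega (angular velocity) has dimensions [T^-1].

Left side: [L M T^-2]
Right side: [L^-1 M T^-3]

The two sides have different dimensions, so the equation is NOT dimensionally consistent.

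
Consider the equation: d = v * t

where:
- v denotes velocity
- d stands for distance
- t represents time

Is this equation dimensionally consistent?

Yes

v (velocity) has dimensions [L T^-1].
d (distance) has dimensions [L].
t (time) has dimensions [T].

Left side: [L]
Right side: [L]

Both sides have the same dimensions, so the equation is dimensionally consistent.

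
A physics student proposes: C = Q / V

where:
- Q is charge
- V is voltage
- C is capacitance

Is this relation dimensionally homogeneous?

Yes

Q (charge) has dimensions [I T].
V (voltage) has dimensions [I^-1 L^2 M T^-3].
C (capacitance) has dimensions [I^2 L^-2 M^-1 T^4].

Left side: [I^2 L^-2 M^-1 T^4]
Right side: [I^2 L^-2 M^-1 T^4]

Both sides have the same dimensions, so the equation is dimensionally consistent.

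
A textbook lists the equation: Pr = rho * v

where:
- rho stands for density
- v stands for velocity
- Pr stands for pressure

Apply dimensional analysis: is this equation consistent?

No

rho (density) has dimensions [L^-3 M].
v (velocity) has dimensions [L T^-1].
Pr (pressure) has dimensions [L^-1 M T^-2].

Left side: [L^-1 M T^-2]
Right side: [L^-2 M T^-1]

The two sides have different dimensions, so the equation is NOT dimensionally consistent.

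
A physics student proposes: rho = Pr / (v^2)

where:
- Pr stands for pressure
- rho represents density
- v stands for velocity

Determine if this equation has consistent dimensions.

Yes

Pr (pressure) has dimensions [L^-1 M T^-2].
rho (density) has dimensions [L^-3 M].
v (velocity) has dimensions [L T^-1].

Left side: [L^-3 M]
Right side: [L^-3 M]

Both sides have the same dimensions, so the equation is dimensionally consistent.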